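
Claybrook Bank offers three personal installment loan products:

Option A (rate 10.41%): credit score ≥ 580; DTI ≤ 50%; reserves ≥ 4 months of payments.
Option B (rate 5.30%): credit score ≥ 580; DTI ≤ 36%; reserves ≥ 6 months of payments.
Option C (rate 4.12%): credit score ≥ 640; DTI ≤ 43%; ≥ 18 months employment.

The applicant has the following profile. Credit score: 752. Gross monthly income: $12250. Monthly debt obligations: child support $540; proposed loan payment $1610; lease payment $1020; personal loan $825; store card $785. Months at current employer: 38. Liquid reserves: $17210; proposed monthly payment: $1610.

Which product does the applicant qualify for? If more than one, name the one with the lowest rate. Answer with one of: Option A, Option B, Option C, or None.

Option C

Total debts = (540 + 1,610 + 1,020 + 825 + 785) = 4,780; DTI = 4,780/12,250 = 39%.
Reserves = 17,210/1,610 = 10.7 months.
Option A: score 752 ≥ 580; DTI 39% ≤ 50%; reserves 10.7 ≥ 4 mo → qualifies.
Option B: score 752 ≥ 580; DTI 39% > 36%; reserves 10.7 ≥ 6 mo → does not qualify.
Option C: score 752 ≥ 640; DTI 39% ≤ 43%; employment 38 ≥ 18 mo → qualifies.
Qualifying: Option A, Option C. Lowest rate is 4.12% → Option C.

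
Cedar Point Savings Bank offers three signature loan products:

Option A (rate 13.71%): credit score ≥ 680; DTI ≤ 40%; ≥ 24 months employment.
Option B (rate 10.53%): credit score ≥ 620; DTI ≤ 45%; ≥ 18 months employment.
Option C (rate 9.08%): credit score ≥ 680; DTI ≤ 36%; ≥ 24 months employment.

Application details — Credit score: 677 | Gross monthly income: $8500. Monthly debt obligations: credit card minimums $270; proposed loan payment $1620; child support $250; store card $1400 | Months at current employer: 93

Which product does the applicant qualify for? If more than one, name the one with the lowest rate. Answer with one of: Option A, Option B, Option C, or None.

Total debts = (270 + 1,620 + 250 + 1,400) = 3,540; DTI = 3,540/8,500 = 41.6%.
Option A: score 677 < 680; DTI 41.6% > 40%; employment 93 ≥ 24 mo → does not qualify.
Option B: score 677 ≥ 620; DTI 41.6% ≤ 45%; employment 93 ≥ 18 mo → qualifies.
Option C: score 677 < 680; DTI 41.6% > 36%; employment 93 ≥ 24 mo → does not qualify.

Option B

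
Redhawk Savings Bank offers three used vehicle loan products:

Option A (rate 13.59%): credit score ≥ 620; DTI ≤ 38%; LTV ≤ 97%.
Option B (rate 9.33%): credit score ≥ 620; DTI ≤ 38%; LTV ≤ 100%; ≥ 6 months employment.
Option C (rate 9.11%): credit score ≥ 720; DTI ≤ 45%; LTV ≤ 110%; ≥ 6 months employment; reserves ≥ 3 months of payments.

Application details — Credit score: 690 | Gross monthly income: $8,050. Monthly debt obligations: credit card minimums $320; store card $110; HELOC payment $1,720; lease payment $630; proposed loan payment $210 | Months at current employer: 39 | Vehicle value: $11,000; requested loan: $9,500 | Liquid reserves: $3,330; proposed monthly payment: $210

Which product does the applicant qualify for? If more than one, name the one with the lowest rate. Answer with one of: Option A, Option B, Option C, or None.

Total debts = (320 + 110 + 1,720 + 630 + 210) = 2,990; DTI = 2,990/8,050 = 37.1%.
LTV = 9,500/11,000 = 86.4%.
Reserves = 3,330/210 = 15.9 months.
Option A: score 690 ≥ 620; DTI 37.1% ≤ 38%; LTV 86.4% ≤ 97% → qualifies.
Option B: score 690 ≥ 620; DTI 37.1% ≤ 38%; LTV 86.4% ≤ 100%; employment 39 ≥ 6 mo → qualifies.
Option C: score 690 < 720; DTI 37.1% ≤ 45%; LTV 86.4% ≤ 110%; employment 39 ≥ 6 mo; reserves 15.9 ≥ 3 mo → does not qualify.
Qualifying: Option A, Option B. Lowest rate is 9.33% → Option B.

Option B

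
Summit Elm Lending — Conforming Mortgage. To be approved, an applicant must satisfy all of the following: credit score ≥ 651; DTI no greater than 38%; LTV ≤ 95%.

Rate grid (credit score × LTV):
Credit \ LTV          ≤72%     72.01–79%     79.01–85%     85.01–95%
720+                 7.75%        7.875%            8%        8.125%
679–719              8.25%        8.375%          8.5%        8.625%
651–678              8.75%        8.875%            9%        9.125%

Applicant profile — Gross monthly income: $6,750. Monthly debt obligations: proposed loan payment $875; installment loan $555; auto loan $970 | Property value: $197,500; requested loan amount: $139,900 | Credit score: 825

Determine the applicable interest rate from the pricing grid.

7.75%

Credit score 825 ≥ 651; Total monthly debts = (875 + 555 + 970) = 2,400. DTI: 2,400 ÷ 6,750 = 35.6%, within the 38% cap
LTV: 139,900 ÷ 197,500 = 70.8%, within 95% cap
Score 825 is in the 720+ band; LTV 70.8% is in the ≤72% band → 7.75%.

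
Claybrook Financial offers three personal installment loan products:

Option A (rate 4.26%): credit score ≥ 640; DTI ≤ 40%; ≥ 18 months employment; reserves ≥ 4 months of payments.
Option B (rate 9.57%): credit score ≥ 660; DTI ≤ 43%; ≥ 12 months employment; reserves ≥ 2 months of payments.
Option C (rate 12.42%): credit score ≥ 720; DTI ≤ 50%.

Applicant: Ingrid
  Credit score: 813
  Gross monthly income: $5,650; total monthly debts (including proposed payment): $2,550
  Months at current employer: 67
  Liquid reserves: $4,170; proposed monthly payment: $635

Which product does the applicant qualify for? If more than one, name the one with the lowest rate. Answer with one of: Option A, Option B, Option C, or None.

Option C

DTI = 2,550/5,650 = 45.1%.
Reserves = 4,170/635 = 6.6 months.
Option A: score 813 ≥ 640; DTI 45.1% > 40%; employment 67 ≥ 18 mo; reserves 6.6 ≥ 4 mo → does not qualify.
Option B: score 813 ≥ 660; DTI 45.1% > 43%; employment 67 ≥ 12 mo; reserves 6.6 ≥ 2 mo → does not qualify.
Option C: score 813 ≥ 720; DTI 45.1% ≤ 50% → qualifies.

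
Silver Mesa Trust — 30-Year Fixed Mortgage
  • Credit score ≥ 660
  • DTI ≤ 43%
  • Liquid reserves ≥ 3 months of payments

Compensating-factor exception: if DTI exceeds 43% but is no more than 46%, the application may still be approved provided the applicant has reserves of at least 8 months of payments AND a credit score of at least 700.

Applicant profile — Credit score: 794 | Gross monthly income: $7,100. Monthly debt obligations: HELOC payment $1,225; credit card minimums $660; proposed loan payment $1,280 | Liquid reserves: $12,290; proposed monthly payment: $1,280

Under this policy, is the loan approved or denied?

Approved

Credit score 794 ≥ 660 (meets base)
Total debts = (1,225 + 660 + 1,280) = 3,165. DTI: 3,165 ÷ 7,100 = 44.6%, over the 43% base limit.
Liquid reserves cover 12,290/1,280 = 9.6 months — ≥ 3 required
DTI 44.6% is within the 43%–46% exception band; checking compensating factors.
Override check — reserves: 9.6 mo (ok); score: 794 (ok).
Both compensating conditions met → exception applies.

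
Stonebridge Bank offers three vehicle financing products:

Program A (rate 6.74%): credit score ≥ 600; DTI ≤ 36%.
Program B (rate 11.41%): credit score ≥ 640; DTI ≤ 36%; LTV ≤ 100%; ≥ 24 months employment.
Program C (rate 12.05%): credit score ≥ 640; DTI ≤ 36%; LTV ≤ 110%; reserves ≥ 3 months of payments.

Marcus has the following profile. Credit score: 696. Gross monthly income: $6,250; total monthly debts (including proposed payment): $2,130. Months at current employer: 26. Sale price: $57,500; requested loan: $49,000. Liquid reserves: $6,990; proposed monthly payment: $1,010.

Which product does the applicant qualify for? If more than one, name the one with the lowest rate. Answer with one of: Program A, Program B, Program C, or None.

DTI = 2,130/6,250 = 34.1%.
LTV = 49,000/57,500 = 85.2%.
Reserves = 6,990/1,010 = 6.9 months.
Program A: score 696 ≥ 600; DTI 34.1% ≤ 36% → qualifies.
Program B: score 696 ≥ 640; DTI 34.1% ≤ 36%; LTV 85.2% ≤ 100%; employment 26 ≥ 24 mo → qualifies.
Program C: score 696 ≥ 640; DTI 34.1% ≤ 36%; LTV 85.2% ≤ 110%; reserves 6.9 ≥ 3 mo → qualifies.
Qualifying: Program A, Program B, Program C. Lowest rate is 6.74% → Program A.

Program A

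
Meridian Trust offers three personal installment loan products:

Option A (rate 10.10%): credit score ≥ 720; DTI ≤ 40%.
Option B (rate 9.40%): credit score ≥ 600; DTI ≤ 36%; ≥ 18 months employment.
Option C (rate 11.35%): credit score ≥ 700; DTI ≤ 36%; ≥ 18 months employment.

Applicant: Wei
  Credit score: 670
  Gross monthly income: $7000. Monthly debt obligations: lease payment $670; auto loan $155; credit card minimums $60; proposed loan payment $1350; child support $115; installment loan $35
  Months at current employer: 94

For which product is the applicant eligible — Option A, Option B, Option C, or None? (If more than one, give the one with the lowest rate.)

Option B

Total debts = (670 + 155 + 60 + 1,350 + 115 + 35) = 2,385; DTI = 2,385/7,000 = 34.1%.
Option A: score 670 < 720; DTI 34.1% ≤ 40% → does not qualify.
Option B: score 670 ≥ 600; DTI 34.1% ≤ 36%; employment 94 ≥ 18 mo → qualifies.
Option C: score 670 < 700; DTI 34.1% ≤ 36%; employment 94 ≥ 18 mo → does not qualify.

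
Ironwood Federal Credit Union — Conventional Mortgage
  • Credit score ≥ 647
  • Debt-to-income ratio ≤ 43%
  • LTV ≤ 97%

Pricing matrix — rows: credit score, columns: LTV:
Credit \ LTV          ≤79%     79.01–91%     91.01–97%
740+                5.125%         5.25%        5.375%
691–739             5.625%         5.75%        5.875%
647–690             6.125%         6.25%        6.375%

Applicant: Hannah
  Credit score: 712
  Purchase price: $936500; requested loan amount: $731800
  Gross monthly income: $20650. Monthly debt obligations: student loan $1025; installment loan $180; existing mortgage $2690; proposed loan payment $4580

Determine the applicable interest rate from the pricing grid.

Credit score 712 ≥ 647; Total monthly debts = (1,025 + 180 + 2,690 + 4,580) = 8,475. Debt-to-income = 8,475/20,650 = 41% — meets 43% limit
LTV = 731,800/936,500 = 78.1% ≤ 97%
Row: 712 falls in 691–739. Column: 78.1% falls in ≤79%. Rate = 5.625%.

5.625%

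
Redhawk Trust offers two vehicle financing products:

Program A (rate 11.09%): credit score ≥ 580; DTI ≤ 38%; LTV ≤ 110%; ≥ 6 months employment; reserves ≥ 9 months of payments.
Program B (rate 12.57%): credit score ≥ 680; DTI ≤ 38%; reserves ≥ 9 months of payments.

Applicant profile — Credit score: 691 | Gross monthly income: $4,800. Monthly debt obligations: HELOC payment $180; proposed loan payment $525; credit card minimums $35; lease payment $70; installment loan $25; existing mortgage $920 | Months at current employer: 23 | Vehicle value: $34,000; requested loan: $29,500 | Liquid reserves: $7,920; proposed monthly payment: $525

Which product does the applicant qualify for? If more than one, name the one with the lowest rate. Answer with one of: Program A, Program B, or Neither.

Total debts = (180 + 525 + 35 + 70 + 25 + 920) = 1,755; DTI = 1,755/4,800 = 36.6%.
LTV = 29,500/34,000 = 86.8%.
Reserves = 7,920/525 = 15.1 months.
Program A: score 691 ≥ 580; DTI 36.6% ≤ 38%; LTV 86.8% ≤ 110%; employment 23 ≥ 6 mo; reserves 15.1 ≥ 9 mo → qualifies.
Program B: score 691 ≥ 680; DTI 36.6% ≤ 38%; reserves 15.1 ≥ 9 mo → qualifies.
Qualifying: Program A, Program B. Lowest rate is 11.09% → Program A.

Program A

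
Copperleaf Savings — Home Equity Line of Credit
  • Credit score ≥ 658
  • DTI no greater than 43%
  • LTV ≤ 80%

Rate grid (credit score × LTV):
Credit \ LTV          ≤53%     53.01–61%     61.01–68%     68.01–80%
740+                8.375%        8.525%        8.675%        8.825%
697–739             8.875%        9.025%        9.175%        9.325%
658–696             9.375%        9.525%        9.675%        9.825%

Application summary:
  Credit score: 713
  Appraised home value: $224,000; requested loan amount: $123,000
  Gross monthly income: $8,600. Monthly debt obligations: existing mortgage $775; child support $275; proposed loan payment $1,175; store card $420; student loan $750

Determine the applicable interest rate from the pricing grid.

9.025%

Credit score 713 ≥ 658; Total monthly debts = (775 + 275 + 1,175 + 420 + 750) = 3,395. DTI: 3,395 ÷ 8,600 = 39.5%, within the 43% cap
Loan-to-value = 123,000/224,000 = 54.9% — pass (80% max)
Credit 713 → row 697–739; LTV 54.9% → column 53.01–61%. Grid cell → 9.025%.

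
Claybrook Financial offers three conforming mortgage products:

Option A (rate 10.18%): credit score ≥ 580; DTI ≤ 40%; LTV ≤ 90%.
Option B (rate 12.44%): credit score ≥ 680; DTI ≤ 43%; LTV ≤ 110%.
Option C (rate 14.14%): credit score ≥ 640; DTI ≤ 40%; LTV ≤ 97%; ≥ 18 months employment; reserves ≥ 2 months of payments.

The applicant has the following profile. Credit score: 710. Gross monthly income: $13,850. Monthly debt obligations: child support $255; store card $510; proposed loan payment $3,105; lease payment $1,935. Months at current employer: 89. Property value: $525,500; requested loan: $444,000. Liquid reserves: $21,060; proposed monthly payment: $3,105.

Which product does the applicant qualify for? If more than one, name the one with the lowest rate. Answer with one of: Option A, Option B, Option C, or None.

Option B

Total debts = (255 + 510 + 3,105 + 1,935) = 5,805; DTI = 5,805/13,850 = 41.9%.
LTV = 444,000/525,500 = 84.5%.
Reserves = 21,060/3,105 = 6.8 months.
Option A: score 710 ≥ 580; DTI 41.9% > 40%; LTV 84.5% ≤ 90% → does not qualify.
Option B: score 710 ≥ 680; DTI 41.9% ≤ 43%; LTV 84.5% ≤ 110% → qualifies.
Option C: score 710 ≥ 640; DTI 41.9% > 40%; LTV 84.5% ≤ 97%; employment 89 ≥ 18 mo; reserves 6.8 ≥ 2 mo → does not qualify.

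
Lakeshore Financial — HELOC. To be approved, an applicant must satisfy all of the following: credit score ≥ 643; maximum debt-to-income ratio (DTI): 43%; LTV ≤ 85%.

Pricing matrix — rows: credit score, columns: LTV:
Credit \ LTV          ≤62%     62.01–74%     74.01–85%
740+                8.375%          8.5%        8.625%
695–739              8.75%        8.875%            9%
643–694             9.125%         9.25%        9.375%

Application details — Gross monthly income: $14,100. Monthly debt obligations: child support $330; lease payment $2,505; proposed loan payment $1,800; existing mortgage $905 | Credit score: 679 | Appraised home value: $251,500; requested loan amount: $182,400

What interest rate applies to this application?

Credit score 679 ≥ 643; Total monthly debts = (330 + 2,505 + 1,800 + 905) = 5,540. DTI: 5,540 ÷ 14,100 = 39.3%, within the 43% cap
LTV: 182,400 ÷ 251,500 = 72.5%, within 85% cap
Row: 679 falls in 643–694. Column: 72.5% falls in 62.01–74%. Rate = 9.25%.

9.25%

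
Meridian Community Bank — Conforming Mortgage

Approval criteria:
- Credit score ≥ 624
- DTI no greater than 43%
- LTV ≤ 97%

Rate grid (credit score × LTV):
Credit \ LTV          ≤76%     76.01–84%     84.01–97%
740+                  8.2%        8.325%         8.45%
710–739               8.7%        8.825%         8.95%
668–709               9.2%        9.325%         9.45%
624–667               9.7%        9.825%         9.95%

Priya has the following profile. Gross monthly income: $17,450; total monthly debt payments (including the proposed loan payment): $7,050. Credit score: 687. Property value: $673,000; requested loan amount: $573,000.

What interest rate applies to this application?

Credit score 687 ≥ 624; DTI = 7,050/17,450 = 40.4% ≤ 43%
Loan-to-value = 573,000/673,000 = 85.1% — pass (97% max)
Score 687 is in the 668–709 band; LTV 85.1% is in the 84.01–97% band → 9.45%.

9.45%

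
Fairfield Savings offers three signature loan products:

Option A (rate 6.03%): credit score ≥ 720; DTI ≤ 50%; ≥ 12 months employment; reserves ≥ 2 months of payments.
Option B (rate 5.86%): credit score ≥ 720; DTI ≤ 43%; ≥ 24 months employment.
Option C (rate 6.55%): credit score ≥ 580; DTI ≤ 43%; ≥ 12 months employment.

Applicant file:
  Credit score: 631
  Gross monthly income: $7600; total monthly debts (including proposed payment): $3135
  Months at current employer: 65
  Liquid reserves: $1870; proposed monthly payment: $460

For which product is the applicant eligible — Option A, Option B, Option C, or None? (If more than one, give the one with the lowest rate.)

Option C

DTI = 3,135/7,600 = 41.2%.
Reserves = 1,870/460 = 4.1 months.
Option A: score 631 < 720; DTI 41.2% ≤ 50%; employment 65 ≥ 12 mo; reserves 4.1 ≥ 2 mo → does not qualify.
Option B: score 631 < 720; DTI 41.2% ≤ 43%; employment 65 ≥ 24 mo → does not qualify.
Option C: score 631 ≥ 580; DTI 41.2% ≤ 43%; employment 65 ≥ 12 mo → qualifies.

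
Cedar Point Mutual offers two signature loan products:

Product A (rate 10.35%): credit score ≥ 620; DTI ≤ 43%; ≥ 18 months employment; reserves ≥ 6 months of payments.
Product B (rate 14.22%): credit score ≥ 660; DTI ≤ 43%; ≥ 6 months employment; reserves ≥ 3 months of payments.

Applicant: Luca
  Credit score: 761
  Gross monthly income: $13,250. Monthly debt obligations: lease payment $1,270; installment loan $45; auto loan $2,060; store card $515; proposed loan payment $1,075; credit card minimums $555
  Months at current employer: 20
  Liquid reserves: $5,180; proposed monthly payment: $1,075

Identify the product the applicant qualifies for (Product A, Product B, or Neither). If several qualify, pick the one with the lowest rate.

Total debts = (1,270 + 45 + 2,060 + 515 + 1,075 + 555) = 5,520; DTI = 5,520/13,250 = 41.7%.
Reserves = 5,180/1,075 = 4.8 months.
Product A: score 761 ≥ 620; DTI 41.7% ≤ 43%; employment 20 ≥ 18 mo; reserves 4.8 < 6 mo → does not qualify.
Product B: score 761 ≥ 660; DTI 41.7% ≤ 43%; employment 20 ≥ 6 mo; reserves 4.8 ≥ 3 mo → qualifies.

Product B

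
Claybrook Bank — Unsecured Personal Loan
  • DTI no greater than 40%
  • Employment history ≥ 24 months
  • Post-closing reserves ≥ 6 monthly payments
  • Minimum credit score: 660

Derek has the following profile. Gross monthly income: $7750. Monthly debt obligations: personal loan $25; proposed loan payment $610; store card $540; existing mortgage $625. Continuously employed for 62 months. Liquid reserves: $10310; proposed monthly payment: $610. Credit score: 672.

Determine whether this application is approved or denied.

Approved

Total monthly debts = (25 + 610 + 540 + 625) = 1,800. DTI: 1,800 ÷ 7,750 = 23.2%, within the 40% cap
Employment 62 ≥ 24 months
Reserves = 10,310/610 = 16.9 months ≥ 6
Credit score 672 ≥ 660 (meets)
All criteria satisfied.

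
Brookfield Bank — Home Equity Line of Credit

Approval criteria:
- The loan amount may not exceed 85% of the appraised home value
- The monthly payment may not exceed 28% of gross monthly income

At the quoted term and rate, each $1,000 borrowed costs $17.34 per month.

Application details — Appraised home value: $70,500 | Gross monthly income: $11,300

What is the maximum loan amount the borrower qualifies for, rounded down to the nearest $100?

$59,900

Payment cap: 28% × $11,300 = $3,164/month.
At $17.34 per $1,000, that supports 3,164/17.34 × 1,000 ≈ $182,468 → $182,400.
LTV cap: 85% × $70,500 = $59,925 → $59,900.
Binding constraint: loan-to-value.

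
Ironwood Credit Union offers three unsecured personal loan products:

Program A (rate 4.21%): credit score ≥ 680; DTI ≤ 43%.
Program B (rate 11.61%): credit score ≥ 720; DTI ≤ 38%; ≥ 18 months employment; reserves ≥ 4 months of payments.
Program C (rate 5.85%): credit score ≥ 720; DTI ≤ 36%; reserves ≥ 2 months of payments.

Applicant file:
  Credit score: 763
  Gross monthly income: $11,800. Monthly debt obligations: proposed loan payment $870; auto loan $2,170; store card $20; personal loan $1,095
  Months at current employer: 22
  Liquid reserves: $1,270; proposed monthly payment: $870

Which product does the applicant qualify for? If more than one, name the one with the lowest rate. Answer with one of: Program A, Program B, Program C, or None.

Total debts = (870 + 2,170 + 20 + 1,095) = 4,155; DTI = 4,155/11,800 = 35.2%.
Reserves = 1,270/870 = 1.5 months.
Program A: score 763 ≥ 680; DTI 35.2% ≤ 43% → qualifies.
Program B: score 763 ≥ 720; DTI 35.2% ≤ 38%; employment 22 ≥ 18 mo; reserves 1.5 < 4 mo → does not qualify.
Program C: score 763 ≥ 720; DTI 35.2% ≤ 36%; reserves 1.5 < 2 mo → does not qualify.

Program A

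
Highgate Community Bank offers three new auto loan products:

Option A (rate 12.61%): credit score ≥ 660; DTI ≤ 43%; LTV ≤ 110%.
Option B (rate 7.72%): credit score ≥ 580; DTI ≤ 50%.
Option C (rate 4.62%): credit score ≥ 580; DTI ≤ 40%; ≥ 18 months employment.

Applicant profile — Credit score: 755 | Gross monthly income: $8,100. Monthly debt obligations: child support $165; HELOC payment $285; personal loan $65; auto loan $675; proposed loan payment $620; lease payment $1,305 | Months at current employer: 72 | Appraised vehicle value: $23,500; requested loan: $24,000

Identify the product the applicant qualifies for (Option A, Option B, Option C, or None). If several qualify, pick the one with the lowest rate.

Option C

Total debts = (165 + 285 + 65 + 675 + 620 + 1,305) = 3,115; DTI = 3,115/8,100 = 38.5%.
LTV = 24,000/23,500 = 102.1%.
Option A: score 755 ≥ 660; DTI 38.5% ≤ 43%; LTV 102.1% ≤ 110% → qualifies.
Option B: score 755 ≥ 580; DTI 38.5% ≤ 50% → qualifies.
Option C: score 755 ≥ 580; DTI 38.5% ≤ 40%; employment 72 ≥ 18 mo → qualifies.
Qualifying: Option A, Option B, Option C. Lowest rate is 4.62% → Option C.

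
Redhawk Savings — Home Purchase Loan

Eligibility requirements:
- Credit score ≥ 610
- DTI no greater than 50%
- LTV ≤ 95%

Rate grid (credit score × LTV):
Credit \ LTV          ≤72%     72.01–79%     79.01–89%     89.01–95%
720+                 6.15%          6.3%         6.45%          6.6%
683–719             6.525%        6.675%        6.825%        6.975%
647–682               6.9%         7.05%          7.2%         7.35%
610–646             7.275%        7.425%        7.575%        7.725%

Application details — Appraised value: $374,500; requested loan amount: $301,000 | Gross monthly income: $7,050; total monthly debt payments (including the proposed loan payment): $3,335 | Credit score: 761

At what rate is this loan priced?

Credit score 761 ≥ 610; DTI: 3,335 ÷ 7,050 = 47.3%, within the 50% cap
Loan-to-value = 301,000/374,500 = 80.4% — pass (95% max)
Credit 761 → row 720+; LTV 80.4% → column 79.01–89%. Grid cell → 6.45%.

6.45%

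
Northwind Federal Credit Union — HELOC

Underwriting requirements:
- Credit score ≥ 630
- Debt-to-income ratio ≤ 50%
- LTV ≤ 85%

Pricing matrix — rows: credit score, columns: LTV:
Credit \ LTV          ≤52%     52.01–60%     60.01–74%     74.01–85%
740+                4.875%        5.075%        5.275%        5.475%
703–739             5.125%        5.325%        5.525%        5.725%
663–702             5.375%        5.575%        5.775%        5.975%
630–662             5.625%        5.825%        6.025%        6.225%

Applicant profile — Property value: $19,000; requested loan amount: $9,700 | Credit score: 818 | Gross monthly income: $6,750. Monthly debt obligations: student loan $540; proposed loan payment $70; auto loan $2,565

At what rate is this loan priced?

4.875%

Credit score 818 ≥ 630; Total monthly debts = (540 + 70 + 2,565) = 3,175. Debt-to-income = 3,175/6,750 = 47% — meets 50% limit
Loan-to-value = 9,700/19,000 = 51.1% — pass (85% max)
Credit 818 → row 740+; LTV 51.1% → column ≤52%. Grid cell → 4.875%.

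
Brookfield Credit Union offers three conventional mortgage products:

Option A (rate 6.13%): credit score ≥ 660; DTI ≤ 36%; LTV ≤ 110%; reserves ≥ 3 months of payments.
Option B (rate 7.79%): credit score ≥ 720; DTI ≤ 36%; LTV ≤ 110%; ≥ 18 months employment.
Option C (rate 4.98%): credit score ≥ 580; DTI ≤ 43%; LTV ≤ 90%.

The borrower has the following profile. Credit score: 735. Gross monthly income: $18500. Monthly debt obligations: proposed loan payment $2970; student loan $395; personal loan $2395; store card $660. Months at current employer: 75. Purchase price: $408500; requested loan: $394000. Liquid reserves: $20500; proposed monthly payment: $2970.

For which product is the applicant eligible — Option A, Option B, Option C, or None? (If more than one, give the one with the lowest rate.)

Option A

Total debts = (2,970 + 395 + 2,395 + 660) = 6,420; DTI = 6,420/18,500 = 34.7%.
LTV = 394,000/408,500 = 96.5%.
Reserves = 20,500/2,970 = 6.9 months.
Option A: score 735 ≥ 660; DTI 34.7% ≤ 36%; LTV 96.5% ≤ 110%; reserves 6.9 ≥ 3 mo → qualifies.
Option B: score 735 ≥ 720; DTI 34.7% ≤ 36%; LTV 96.5% ≤ 110%; employment 75 ≥ 18 mo → qualifies.
Option C: score 735 ≥ 580; DTI 34.7% ≤ 43%; LTV 96.5% > 90% → does not qualify.
Qualifying: Option A, Option B. Lowest rate is 6.13% → Option A.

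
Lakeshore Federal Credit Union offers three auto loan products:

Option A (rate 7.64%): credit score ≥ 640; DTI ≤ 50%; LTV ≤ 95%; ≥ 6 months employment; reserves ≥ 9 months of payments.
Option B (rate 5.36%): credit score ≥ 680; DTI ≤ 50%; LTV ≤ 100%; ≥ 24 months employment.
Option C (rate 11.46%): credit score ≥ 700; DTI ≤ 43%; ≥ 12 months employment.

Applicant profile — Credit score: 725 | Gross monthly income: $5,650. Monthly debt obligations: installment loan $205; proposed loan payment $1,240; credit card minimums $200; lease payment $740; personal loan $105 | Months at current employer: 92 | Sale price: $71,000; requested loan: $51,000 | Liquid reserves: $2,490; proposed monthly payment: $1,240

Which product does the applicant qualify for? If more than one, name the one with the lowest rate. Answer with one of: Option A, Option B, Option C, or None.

Total debts = (205 + 1,240 + 200 + 740 + 105) = 2,490; DTI = 2,490/5,650 = 44.1%.
LTV = 51,000/71,000 = 71.8%.
Reserves = 2,490/1,240 = 2.0 months.
Option A: score 725 ≥ 640; DTI 44.1% ≤ 50%; LTV 71.8% ≤ 95%; employment 92 ≥ 6 mo; reserves 2.0 < 9 mo → does not qualify.
Option B: score 725 ≥ 680; DTI 44.1% ≤ 50%; LTV 71.8% ≤ 100%; employment 92 ≥ 24 mo → qualifies.
Option C: score 725 ≥ 700; DTI 44.1% > 43%; employment 92 ≥ 12 mo → does not qualify.

Option B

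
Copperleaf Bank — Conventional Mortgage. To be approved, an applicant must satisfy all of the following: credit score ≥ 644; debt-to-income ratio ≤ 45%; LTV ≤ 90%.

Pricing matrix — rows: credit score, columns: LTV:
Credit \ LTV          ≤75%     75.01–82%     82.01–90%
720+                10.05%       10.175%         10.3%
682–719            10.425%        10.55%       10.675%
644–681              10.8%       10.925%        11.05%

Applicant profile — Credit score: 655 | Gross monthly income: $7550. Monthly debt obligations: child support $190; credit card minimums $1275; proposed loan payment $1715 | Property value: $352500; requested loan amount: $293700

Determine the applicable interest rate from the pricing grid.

Credit score 655 ≥ 644; Total monthly debts = (190 + 1,275 + 1,715) = 3,180. DTI = 3,180/7,550 = 42.1% ≤ 45%
LTV: 293,700 ÷ 352,500 = 83.3%, within 90% cap
Credit 655 → row 644–681; LTV 83.3% → column 82.01–90%. Grid cell → 11.05%.

11.05%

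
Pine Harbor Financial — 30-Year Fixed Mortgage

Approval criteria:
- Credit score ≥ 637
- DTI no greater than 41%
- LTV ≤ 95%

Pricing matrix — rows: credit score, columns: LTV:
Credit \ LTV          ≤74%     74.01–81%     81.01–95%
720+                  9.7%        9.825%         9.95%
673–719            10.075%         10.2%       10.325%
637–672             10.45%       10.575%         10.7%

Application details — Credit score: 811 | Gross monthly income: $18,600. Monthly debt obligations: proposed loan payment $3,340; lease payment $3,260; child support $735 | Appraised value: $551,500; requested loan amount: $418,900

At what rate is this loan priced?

Credit score 811 ≥ 637; Total monthly debts = (3,340 + 3,260 + 735) = 7,335. DTI: 7,335 ÷ 18,600 = 39.4%, within the 41% cap
LTV = 418,900/551,500 = 76% ≤ 95%
Row: 811 falls in 720+. Column: 76% falls in 74.01–81%. Rate = 9.825%.

9.825%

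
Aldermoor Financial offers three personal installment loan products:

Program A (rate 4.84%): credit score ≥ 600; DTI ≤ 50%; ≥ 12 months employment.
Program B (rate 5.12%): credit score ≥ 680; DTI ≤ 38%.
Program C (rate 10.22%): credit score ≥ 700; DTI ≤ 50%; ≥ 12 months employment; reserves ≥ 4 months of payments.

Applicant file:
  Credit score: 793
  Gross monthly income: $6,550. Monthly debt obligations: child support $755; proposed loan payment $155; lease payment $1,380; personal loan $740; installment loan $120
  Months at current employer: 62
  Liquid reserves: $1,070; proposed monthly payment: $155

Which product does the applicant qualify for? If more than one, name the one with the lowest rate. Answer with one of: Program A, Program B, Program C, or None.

Total debts = (755 + 155 + 1,380 + 740 + 120) = 3,150; DTI = 3,150/6,550 = 48.1%.
Reserves = 1,070/155 = 6.9 months.
Program A: score 793 ≥ 600; DTI 48.1% ≤ 50%; employment 62 ≥ 12 mo → qualifies.
Program B: score 793 ≥ 680; DTI 48.1% > 38% → does not qualify.
Program C: score 793 ≥ 700; DTI 48.1% ≤ 50%; employment 62 ≥ 12 mo; reserves 6.9 ≥ 4 mo → qualifies.
Qualifying: Program A, Program C. Lowest rate is 4.84% → Program A.

Program A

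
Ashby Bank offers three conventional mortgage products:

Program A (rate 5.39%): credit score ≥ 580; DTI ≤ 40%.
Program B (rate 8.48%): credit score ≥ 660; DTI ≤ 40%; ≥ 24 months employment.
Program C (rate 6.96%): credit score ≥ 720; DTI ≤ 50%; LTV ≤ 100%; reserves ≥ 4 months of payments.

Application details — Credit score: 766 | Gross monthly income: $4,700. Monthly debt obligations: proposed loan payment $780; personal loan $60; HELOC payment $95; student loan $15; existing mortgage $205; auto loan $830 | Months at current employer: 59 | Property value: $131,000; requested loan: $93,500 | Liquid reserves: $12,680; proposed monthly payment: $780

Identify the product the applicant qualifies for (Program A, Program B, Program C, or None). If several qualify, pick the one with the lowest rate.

Program C

Total debts = (780 + 60 + 95 + 15 + 205 + 830) = 1,985; DTI = 1,985/4,700 = 42.2%.
LTV = 93,500/131,000 = 71.4%.
Reserves = 12,680/780 = 16.3 months.
Program A: score 766 ≥ 580; DTI 42.2% > 40% → does not qualify.
Program B: score 766 ≥ 660; DTI 42.2% > 40%; employment 59 ≥ 24 mo → does not qualify.
Program C: score 766 ≥ 720; DTI 42.2% ≤ 50%; LTV 71.4% ≤ 100%; reserves 16.3 ≥ 4 mo → qualifies.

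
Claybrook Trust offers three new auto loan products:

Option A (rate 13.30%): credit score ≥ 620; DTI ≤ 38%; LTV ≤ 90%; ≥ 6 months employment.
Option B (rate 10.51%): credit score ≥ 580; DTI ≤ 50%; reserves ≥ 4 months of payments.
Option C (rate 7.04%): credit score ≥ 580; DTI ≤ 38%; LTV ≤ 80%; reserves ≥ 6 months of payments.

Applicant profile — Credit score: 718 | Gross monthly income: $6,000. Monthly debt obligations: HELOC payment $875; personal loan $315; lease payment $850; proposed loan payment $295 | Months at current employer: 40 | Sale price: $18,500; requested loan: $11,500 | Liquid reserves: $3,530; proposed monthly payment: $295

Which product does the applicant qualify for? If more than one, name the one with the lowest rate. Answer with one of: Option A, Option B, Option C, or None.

Option B

Total debts = (875 + 315 + 850 + 295) = 2,335; DTI = 2,335/6,000 = 38.9%.
LTV = 11,500/18,500 = 62.2%.
Reserves = 3,530/295 = 12.0 months.
Option A: score 718 ≥ 620; DTI 38.9% > 38%; LTV 62.2% ≤ 90%; employment 40 ≥ 6 mo → does not qualify.
Option B: score 718 ≥ 580; DTI 38.9% ≤ 50%; reserves 12.0 ≥ 4 mo → qualifies.
Option C: score 718 ≥ 580; DTI 38.9% > 38%; LTV 62.2% ≤ 80%; reserves 12.0 ≥ 6 mo → does not qualify.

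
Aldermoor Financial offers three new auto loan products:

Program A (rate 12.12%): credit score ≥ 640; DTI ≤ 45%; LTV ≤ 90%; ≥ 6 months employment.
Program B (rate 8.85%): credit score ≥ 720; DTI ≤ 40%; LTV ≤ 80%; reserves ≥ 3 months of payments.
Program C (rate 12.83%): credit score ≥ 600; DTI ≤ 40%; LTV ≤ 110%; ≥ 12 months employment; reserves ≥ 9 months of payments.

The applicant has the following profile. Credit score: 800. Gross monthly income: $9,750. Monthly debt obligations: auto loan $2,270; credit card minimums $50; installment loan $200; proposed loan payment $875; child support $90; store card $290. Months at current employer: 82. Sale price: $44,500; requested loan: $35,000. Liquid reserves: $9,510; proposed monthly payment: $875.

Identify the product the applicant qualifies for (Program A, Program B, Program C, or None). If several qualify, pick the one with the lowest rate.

Program B

Total debts = (2,270 + 50 + 200 + 875 + 90 + 290) = 3,775; DTI = 3,775/9,750 = 38.7%.
LTV = 35,000/44,500 = 78.7%.
Reserves = 9,510/875 = 10.9 months.
Program A: score 800 ≥ 640; DTI 38.7% ≤ 45%; LTV 78.7% ≤ 90%; employment 82 ≥ 6 mo → qualifies.
Program B: score 800 ≥ 720; DTI 38.7% ≤ 40%; LTV 78.7% ≤ 80%; reserves 10.9 ≥ 3 mo → qualifies.
Program C: score 800 ≥ 600; DTI 38.7% ≤ 40%; LTV 78.7% ≤ 110%; employment 82 ≥ 12 mo; reserves 10.9 ≥ 9 mo → qualifies.
Qualifying: Program A, Program B, Program C. Lowest rate is 8.85% → Program B.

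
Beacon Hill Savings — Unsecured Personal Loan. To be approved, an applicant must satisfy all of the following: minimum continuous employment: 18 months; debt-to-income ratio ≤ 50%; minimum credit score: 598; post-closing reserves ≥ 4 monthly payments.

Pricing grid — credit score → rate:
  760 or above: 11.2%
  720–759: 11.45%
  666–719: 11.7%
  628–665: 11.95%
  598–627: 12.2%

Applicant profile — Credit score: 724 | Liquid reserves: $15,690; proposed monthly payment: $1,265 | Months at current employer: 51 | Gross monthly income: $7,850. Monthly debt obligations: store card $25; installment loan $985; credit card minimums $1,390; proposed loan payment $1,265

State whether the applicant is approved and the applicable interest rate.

Approved at 11.45%

Credit score 724 ≥ 598 (meets minimum)
Liquid reserves cover 15,690/1,265 = 12.4 months — ≥ 4 required
Total monthly debts = (25 + 985 + 1,390 + 1,265) = 3,665. DTI = 3,665/7,850 = 46.7% ≤ 50%
Employment 51 ≥ 18 months
All requirements met. Score 724 falls in the 720–759 tier → 11.45%.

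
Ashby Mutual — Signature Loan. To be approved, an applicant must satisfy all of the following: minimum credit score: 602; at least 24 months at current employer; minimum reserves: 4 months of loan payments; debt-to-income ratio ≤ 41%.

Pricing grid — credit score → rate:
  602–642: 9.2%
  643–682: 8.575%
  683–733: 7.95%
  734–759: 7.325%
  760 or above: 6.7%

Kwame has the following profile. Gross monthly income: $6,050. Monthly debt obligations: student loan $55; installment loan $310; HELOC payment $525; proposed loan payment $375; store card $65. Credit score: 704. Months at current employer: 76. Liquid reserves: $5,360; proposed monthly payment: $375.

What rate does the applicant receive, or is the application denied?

Approved at 7.95%

Credit score 704 ≥ 602 (meets minimum)
Total monthly debts = (55 + 310 + 525 + 375 + 65) = 1,330. DTI: 1,330 ÷ 6,050 = 22%, within the 41% cap
Employment 76 ≥ 24 months
Reserves = 5,360/375 = 14.3 months ≥ 4
All requirements met. Score 704 falls in the 683–733 tier → 7.95%.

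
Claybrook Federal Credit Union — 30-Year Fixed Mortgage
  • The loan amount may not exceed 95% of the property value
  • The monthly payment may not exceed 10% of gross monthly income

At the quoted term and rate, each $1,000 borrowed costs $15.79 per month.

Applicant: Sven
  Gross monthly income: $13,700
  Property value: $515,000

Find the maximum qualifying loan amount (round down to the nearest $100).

$86,700

Payment cap: 10% × $13,700 = $1,370/month.
At $15.79 per $1,000, that supports 1,370/15.79 × 1,000 ≈ $86,763 → $86,700.
LTV cap: 95% × $515,000 = $489,250 → $489,200.
Binding constraint: payment-to-income.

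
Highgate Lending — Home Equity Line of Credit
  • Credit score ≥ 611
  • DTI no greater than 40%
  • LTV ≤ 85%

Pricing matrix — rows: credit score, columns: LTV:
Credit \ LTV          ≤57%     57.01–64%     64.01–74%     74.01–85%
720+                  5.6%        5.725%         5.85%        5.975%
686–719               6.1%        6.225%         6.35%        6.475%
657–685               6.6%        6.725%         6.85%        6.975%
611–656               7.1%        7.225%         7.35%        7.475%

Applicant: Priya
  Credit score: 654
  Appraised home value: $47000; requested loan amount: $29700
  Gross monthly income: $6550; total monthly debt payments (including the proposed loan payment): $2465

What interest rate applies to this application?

7.225%

Credit score 654 ≥ 611; DTI = 2,465/6,550 = 37.6% ≤ 40%
LTV: 29,700 ÷ 47,000 = 63.2%, within 85% cap
Row: 654 falls in 611–656. Column: 63.2% falls in 57.01–64%. Rate = 7.225%.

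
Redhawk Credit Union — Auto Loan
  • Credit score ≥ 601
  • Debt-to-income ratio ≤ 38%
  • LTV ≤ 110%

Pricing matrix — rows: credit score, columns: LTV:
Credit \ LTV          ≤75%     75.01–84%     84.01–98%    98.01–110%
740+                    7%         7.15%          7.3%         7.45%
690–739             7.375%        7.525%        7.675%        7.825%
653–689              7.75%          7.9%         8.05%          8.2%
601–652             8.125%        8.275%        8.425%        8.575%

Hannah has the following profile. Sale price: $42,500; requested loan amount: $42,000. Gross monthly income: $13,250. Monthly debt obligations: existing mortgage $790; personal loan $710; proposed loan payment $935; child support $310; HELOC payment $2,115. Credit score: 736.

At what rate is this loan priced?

7.825%

Credit score 736 ≥ 601; Total monthly debts = (790 + 710 + 935 + 310 + 2,115) = 4,860. Debt-to-income = 4,860/13,250 = 36.7% — meets 38% limit
LTV = 42,000/42,500 = 98.8% ≤ 110%
Row: 736 falls in 690–739. Column: 98.8% falls in 98.01–110%. Rate = 7.825%.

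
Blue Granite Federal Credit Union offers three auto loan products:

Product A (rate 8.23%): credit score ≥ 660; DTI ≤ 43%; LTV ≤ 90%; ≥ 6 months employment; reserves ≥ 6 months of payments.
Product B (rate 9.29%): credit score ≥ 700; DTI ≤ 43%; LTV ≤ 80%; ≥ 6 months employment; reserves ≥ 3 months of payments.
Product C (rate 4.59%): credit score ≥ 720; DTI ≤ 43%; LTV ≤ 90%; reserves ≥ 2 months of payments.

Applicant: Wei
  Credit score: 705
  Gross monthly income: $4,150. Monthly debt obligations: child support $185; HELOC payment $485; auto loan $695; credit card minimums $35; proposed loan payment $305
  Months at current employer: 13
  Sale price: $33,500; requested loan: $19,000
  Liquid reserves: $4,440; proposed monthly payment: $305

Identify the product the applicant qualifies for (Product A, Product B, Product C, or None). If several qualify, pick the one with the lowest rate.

Total debts = (185 + 485 + 695 + 35 + 305) = 1,705; DTI = 1,705/4,150 = 41.1%.
LTV = 19,000/33,500 = 56.7%.
Reserves = 4,440/305 = 14.6 months.
Product A: score 705 ≥ 660; DTI 41.1% ≤ 43%; LTV 56.7% ≤ 90%; employment 13 ≥ 6 mo; reserves 14.6 ≥ 6 mo → qualifies.
Product B: score 705 ≥ 700; DTI 41.1% ≤ 43%; LTV 56.7% ≤ 80%; employment 13 ≥ 6 mo; reserves 14.6 ≥ 3 mo → qualifies.
Product C: score 705 < 720; DTI 41.1% ≤ 43%; LTV 56.7% ≤ 90%; reserves 14.6 ≥ 2 mo → does not qualify.
Qualifying: Product A, Product B. Lowest rate is 8.23% → Product A.

Product A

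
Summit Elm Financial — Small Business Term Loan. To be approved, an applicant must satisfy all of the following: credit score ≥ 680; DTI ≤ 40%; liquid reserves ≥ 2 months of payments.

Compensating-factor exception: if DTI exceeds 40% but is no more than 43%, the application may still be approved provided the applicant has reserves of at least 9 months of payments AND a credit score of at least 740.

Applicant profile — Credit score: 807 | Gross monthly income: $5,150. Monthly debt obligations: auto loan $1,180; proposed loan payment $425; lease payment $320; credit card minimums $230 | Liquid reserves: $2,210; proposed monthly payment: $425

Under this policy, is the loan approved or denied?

Credit score 807 ≥ 680 (meets base)
Total debts = (1,180 + 425 + 320 + 230) = 2,155. DTI = 2,155/5,150 = 41.8% > 40% — standard DTI limit exceeded.
Reserves = 2,210/425 = 5.2 months ≥ 2
DTI 41.8% is within the 40%–43% exception band; checking compensating factors.
Reserves 5.2 < 9 months; credit score 807 ≥ 740.
Compensating-factor requirement not fully met.

Denied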